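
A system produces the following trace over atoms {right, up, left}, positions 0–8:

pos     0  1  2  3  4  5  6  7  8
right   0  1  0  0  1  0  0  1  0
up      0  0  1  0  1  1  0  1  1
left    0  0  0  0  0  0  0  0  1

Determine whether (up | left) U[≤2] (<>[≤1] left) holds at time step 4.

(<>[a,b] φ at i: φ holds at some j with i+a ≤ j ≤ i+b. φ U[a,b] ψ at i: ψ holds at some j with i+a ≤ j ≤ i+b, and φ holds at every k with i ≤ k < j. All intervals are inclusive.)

Need some j in [4,6] with <>[≤1] left, and (up | left) at every k in [4,j-1].
  j=4: <>[≤1] left — fails (none in [4,5]).
  j=5: <>[≤1] left — fails (none in [5,6]).
  j=6: <>[≤1] left — fails (none in [6,7]).
No j in the window works → until fails.

No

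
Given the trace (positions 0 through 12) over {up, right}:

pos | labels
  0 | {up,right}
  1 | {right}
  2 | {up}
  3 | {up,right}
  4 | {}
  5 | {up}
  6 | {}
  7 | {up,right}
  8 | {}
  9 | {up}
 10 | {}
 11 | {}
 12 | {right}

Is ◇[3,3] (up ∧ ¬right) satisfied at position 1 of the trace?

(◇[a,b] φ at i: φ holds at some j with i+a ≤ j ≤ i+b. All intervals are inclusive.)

Check (up ∧ ¬right) at each j in [4,4]:
  j=4: false
No position in the window satisfies it → formula fails.

False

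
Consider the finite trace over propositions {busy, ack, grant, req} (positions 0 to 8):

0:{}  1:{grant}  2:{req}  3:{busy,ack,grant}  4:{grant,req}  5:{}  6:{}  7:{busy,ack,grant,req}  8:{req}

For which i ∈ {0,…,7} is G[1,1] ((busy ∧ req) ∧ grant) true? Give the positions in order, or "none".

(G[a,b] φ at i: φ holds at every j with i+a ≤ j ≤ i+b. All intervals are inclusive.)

6

Evaluate at each i in [0,7]:
  i=0: ✗ (fails at j=1)
  i=1: ✗ (fails at j=2)
  i=2: ✗ (fails at j=3)
  i=3: ✗ (fails at j=4)
  i=4: ✗ (fails at j=5)
  i=5: ✗ (fails at j=6)
  i=6: ✓ (all of [7,7])
  i=7: ✗ (fails at j=8)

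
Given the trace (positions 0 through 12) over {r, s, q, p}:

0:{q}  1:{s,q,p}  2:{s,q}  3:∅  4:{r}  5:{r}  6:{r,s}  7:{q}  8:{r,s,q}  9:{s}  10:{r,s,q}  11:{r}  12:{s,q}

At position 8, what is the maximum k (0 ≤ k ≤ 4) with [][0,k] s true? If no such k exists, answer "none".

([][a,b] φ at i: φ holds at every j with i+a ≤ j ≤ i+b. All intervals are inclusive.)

2

s must hold from j=8 onward; find where it first fails.
  j=8: holds
  j=9: holds
  j=10: holds
  j=11: fails
Holds on [8,10], so largest k = 2.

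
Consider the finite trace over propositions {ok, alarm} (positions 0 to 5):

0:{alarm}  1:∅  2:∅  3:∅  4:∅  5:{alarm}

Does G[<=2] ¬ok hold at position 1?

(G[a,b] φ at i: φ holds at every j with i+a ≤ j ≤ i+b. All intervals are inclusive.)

True

Check ¬ok at every j in [1,3]:
  j=1: true
  j=2: true
  j=3: true
All positions satisfy it → formula holds.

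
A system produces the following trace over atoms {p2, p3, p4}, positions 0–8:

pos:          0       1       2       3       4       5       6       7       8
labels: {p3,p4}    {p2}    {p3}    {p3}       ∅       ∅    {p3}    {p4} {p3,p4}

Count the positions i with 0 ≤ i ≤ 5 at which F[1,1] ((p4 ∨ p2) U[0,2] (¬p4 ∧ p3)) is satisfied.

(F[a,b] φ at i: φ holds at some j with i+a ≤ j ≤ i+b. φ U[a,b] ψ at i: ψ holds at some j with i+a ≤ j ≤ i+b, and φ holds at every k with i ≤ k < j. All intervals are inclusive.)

4

Evaluate at each i in [0,5]:
  i=0: ✓ (witness j=1)
  i=1: ✓ (witness j=2)
  i=2: ✓ (witness j=3)
  i=3: ✗ (none in [4,4])
  i=4: ✗ (none in [5,5])
  i=5: ✓ (witness j=6)
Positions where it holds: {0, 1, 2, 5} → 4.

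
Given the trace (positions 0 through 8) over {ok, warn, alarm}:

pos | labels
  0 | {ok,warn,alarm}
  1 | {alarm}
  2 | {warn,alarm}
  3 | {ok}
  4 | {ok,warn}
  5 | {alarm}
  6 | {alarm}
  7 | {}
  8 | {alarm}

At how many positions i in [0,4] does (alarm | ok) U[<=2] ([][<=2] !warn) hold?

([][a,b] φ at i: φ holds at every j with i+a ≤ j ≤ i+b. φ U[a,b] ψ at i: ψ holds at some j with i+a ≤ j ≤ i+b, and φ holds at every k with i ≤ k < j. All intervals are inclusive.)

Evaluate at each i in [0,4]:
  i=0: ✗ (no rhs in [0,2])
  i=1: ✗ (no rhs in [1,3])
  i=2: ✗ (no rhs in [2,4])
  i=3: ✓ (rhs at j=5; lhs holds on [3,4])
  i=4: ✓ (rhs at j=5; lhs holds on [4,4])
Positions where it holds: {3, 4} → 2.

2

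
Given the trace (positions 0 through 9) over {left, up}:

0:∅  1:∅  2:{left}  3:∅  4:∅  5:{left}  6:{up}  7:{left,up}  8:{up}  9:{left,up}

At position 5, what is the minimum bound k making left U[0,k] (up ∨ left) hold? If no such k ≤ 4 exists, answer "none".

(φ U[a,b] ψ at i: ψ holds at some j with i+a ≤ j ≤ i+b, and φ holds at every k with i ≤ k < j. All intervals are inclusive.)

0

Need earliest j ≥ 5 with (up ∨ left), and left at every k in [5,j-1].
  j=5: rhs holds (empty prefix). k = 0.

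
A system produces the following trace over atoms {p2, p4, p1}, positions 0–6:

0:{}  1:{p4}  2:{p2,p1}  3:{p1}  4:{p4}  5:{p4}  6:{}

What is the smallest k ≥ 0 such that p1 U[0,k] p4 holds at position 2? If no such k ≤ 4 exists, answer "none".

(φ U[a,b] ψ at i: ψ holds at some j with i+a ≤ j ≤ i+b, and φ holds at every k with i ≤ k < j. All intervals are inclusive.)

2

Need earliest j ≥ 2 with p4, and p1 at every k in [2,j-1].
  j=2: rhs fails.
  j=3: rhs fails.
  j=4: rhs holds; lhs holds on [2,3]. k = 2.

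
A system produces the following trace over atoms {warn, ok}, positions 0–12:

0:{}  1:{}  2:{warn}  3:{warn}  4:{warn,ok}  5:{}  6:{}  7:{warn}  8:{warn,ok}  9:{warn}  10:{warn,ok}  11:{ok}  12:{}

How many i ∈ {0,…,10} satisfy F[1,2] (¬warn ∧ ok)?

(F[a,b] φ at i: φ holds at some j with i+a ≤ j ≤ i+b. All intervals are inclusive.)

2

Evaluate at each i in [0,10]:
  i=0: ✗ (none in [1,2])
  i=1: ✗ (none in [2,3])
  i=2: ✗ (none in [3,4])
  i=3: ✗ (none in [4,5])
  i=4: ✗ (none in [5,6])
  i=5: ✗ (none in [6,7])
  i=6: ✗ (none in [7,8])
  i=7: ✗ (none in [8,9])
  i=8: ✗ (none in [9,10])
  i=9: ✓ (witness j=11)
  i=10: ✓ (witness j=11)
Positions where it holds: {9, 10} → 2.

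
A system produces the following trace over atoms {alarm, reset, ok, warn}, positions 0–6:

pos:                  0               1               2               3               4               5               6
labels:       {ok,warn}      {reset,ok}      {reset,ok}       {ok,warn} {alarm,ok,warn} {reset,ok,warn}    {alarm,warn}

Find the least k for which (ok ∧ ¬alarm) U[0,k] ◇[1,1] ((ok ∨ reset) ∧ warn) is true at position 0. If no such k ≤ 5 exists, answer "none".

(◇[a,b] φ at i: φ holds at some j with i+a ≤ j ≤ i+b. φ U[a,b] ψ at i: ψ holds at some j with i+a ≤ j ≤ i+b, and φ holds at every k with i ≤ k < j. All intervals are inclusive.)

Need earliest j ≥ 0 with ◇[1,1] ((ok ∨ reset) ∧ warn), and (ok ∧ ¬alarm) at every k in [0,j-1].
  j=0: rhs fails.
  j=1: rhs fails.
  j=2: rhs holds; lhs holds on [0,1]. k = 2.

2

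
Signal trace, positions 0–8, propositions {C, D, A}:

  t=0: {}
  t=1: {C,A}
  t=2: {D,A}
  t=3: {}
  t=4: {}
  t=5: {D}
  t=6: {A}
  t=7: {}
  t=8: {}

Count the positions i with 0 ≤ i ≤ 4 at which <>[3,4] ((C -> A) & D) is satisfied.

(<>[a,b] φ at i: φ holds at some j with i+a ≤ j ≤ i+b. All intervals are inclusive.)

Evaluate at each i in [0,4]:
  i=0: ✗ (none in [3,4])
  i=1: ✓ (witness j=5)
  i=2: ✓ (witness j=5)
  i=3: ✗ (none in [6,7])
  i=4: ✗ (none in [7,8])
Positions where it holds: {1, 2} → 2.

2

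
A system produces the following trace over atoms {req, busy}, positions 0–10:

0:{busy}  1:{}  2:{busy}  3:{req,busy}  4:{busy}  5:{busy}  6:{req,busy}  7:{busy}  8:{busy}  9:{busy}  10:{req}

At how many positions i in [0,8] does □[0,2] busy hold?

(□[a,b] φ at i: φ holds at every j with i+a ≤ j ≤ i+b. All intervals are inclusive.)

Evaluate at each i in [0,8]:
  i=0: ✗ (fails at j=1)
  i=1: ✗ (fails at j=1)
  i=2: ✓ (all of [2,4])
  i=3: ✓ (all of [3,5])
  i=4: ✓ (all of [4,6])
  i=5: ✓ (all of [5,7])
  i=6: ✓ (all of [6,8])
  i=7: ✓ (all of [7,9])
  i=8: ✗ (fails at j=10)
Positions where it holds: {2, 3, 4, 5, 6, 7} → 6.

6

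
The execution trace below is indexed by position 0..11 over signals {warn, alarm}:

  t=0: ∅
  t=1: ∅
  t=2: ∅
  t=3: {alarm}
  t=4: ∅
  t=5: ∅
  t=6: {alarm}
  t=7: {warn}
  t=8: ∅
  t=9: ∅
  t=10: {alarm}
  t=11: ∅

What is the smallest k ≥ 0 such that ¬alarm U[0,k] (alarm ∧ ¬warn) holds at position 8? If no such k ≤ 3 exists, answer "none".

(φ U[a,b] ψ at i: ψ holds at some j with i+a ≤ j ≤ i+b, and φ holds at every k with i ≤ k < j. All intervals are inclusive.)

Need earliest j ≥ 8 with (alarm ∧ ¬warn), and ¬alarm at every k in [8,j-1].
  j=8: rhs fails.
  j=9: rhs fails.
  j=10: rhs holds; lhs holds on [8,9]. k = 2.

2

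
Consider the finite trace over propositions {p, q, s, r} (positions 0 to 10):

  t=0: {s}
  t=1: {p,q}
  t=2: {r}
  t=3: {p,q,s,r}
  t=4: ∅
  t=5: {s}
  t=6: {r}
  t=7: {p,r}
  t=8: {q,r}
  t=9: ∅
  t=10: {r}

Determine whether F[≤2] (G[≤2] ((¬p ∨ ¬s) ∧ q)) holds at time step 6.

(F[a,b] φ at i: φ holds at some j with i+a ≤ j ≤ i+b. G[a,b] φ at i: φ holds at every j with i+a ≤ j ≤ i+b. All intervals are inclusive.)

No

Check G[≤2] ((¬p ∨ ¬s) ∧ q) at each j in [6,8]:
  j=6: fails at 6
  j=7: fails at 7
  j=8: fails at 9
No position in the window satisfies it → formula fails.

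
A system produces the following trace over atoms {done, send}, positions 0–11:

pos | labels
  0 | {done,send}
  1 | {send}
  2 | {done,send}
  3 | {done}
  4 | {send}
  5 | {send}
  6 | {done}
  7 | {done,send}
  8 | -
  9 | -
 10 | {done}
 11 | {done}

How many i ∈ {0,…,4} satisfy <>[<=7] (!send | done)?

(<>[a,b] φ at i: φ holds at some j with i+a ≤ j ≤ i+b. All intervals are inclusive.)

5

Evaluate at each i in [0,4]:
  i=0: ✓ (witness j=0)
  i=1: ✓ (witness j=2)
  i=2: ✓ (witness j=2)
  i=3: ✓ (witness j=3)
  i=4: ✓ (witness j=6)
Positions where it holds: {0, 1, 2, 3, 4} → 5.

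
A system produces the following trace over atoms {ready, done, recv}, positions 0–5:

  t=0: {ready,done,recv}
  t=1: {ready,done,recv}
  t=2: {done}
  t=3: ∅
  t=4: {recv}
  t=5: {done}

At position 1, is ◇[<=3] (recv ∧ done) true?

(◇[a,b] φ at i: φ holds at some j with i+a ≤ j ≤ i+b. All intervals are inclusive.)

Holds

Check (recv ∧ done) at each j in [1,4]:
  j=1: true
  j=2: false
  j=3: false
  j=4: false
Found at j=1 → formula holds.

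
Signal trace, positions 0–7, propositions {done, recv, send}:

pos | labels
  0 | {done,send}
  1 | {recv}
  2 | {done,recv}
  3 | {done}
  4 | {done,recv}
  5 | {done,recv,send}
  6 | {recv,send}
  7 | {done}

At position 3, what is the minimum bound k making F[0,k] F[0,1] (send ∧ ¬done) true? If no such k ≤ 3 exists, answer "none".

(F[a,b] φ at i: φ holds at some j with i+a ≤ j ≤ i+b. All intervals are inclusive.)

2

Scan j = 3,4,… for F[0,1] (send ∧ ¬done):
  j=3: fails
  j=4: fails
  j=5: holds
First hit at j=5, so smallest k = 5-3 = 2.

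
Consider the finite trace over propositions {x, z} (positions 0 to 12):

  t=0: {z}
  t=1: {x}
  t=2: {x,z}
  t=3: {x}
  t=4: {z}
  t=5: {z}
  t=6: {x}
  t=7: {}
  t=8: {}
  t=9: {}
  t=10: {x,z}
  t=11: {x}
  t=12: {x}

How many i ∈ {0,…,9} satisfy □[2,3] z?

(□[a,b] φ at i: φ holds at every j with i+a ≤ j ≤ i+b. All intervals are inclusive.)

Evaluate at each i in [0,9]:
  i=0: ✗ (fails at j=3)
  i=1: ✗ (fails at j=3)
  i=2: ✓ (all of [4,5])
  i=3: ✗ (fails at j=6)
  i=4: ✗ (fails at j=6)
  i=5: ✗ (fails at j=7)
  i=6: ✗ (fails at j=8)
  i=7: ✗ (fails at j=9)
  i=8: ✗ (fails at j=11)
  i=9: ✗ (fails at j=11)
Positions where it holds: {2} → 1.

1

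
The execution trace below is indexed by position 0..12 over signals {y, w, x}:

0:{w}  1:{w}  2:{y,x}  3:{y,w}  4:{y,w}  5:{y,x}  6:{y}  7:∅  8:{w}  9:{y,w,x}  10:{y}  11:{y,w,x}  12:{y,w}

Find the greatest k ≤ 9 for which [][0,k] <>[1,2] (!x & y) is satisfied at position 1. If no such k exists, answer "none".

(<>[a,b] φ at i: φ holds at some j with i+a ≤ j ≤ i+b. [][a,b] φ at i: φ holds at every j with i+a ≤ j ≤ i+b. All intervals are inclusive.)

<>[1,2] (!x & y) must hold from j=1 onward; find where it first fails.
  j=1: holds
  j=2: holds
  j=3: holds
  j=4: holds
  j=5: holds
  j=6: fails
Holds on [1,5], so largest k = 4.

4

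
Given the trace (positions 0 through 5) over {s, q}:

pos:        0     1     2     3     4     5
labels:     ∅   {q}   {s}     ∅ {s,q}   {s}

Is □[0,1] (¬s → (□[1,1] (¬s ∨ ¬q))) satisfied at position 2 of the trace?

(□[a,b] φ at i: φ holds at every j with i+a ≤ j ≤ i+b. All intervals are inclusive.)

Check (¬s → (□[1,1] (¬s ∨ ¬q))) at every j in [2,3]:
  j=2: antecedent false → ✓
  j=3: antecedent true; consequent fails at 4 → ✗
Fails at j=3 → formula fails.

False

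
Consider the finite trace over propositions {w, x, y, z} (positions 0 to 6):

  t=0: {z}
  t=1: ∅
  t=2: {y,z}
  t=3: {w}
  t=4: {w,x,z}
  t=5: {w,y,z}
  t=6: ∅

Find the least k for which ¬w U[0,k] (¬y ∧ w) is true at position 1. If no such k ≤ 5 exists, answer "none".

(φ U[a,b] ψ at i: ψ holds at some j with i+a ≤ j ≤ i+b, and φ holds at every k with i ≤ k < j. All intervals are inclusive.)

Need earliest j ≥ 1 with (¬y ∧ w), and ¬w at every k in [1,j-1].
  j=1: rhs fails.
  j=2: rhs fails.
  j=3: rhs holds; lhs holds on [1,2]. k = 2.

2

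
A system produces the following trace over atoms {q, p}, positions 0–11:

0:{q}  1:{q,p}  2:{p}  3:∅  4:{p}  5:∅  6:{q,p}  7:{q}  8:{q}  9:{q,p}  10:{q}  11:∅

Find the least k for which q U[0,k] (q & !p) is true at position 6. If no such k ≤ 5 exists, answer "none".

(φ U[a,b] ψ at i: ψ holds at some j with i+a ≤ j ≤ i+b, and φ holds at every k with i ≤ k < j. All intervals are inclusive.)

Need earliest j ≥ 6 with (q & !p), and q at every k in [6,j-1].
  j=6: rhs fails.
  j=7: rhs holds; lhs holds on [6,6]. k = 1.

1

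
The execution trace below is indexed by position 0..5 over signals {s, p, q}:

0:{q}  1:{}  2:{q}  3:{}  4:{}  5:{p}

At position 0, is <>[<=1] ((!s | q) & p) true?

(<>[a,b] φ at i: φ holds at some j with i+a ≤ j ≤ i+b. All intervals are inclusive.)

False

Check ((!s | q) & p) at each j in [0,1]:
  j=0: false
  j=1: false
No position in the window satisfies it → formula fails.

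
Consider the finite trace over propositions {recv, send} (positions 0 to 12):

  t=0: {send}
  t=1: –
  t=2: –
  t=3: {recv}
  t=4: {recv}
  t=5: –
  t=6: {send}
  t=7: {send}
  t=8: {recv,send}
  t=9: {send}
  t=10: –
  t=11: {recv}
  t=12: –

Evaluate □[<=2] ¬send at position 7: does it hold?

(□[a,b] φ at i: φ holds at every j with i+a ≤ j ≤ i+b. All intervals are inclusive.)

False

Check ¬send at every j in [7,9]:
  j=7: false
  j=8: false
  j=9: false
Fails at j=7 → formula fails.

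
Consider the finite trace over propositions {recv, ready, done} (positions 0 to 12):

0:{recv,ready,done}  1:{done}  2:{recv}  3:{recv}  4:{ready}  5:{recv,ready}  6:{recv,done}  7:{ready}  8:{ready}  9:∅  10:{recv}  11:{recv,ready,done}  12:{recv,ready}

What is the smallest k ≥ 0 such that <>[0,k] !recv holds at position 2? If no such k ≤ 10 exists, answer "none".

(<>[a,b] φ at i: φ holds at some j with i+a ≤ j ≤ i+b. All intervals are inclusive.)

Scan j = 2,3,… for !recv:
  j=2: fails
  j=3: fails
  j=4: holds
First hit at j=4, so smallest k = 4-2 = 2.

2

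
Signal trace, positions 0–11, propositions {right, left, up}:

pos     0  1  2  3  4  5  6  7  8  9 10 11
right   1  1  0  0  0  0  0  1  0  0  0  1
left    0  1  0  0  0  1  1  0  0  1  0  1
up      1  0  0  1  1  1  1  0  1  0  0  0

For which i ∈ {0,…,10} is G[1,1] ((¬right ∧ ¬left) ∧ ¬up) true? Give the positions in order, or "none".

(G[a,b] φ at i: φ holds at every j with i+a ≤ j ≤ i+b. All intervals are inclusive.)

1, 9

Evaluate at each i in [0,10]:
  i=0: ✗ (fails at j=1)
  i=1: ✓ (all of [2,2])
  i=2: ✗ (fails at j=3)
  i=3: ✗ (fails at j=4)
  i=4: ✗ (fails at j=5)
  i=5: ✗ (fails at j=6)
  i=6: ✗ (fails at j=7)
  i=7: ✗ (fails at j=8)
  i=8: ✗ (fails at j=9)
  i=9: ✓ (all of [10,10])
  i=10: ✗ (fails at j=11)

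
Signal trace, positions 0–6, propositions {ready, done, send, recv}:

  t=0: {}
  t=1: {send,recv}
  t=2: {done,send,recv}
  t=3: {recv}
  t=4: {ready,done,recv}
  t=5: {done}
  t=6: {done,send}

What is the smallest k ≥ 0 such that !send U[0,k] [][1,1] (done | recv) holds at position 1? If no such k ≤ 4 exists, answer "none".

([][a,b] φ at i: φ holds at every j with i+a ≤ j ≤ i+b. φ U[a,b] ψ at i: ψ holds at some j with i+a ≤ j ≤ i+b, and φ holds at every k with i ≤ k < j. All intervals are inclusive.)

0

Need earliest j ≥ 1 with [][1,1] (done | recv), and !send at every k in [1,j-1].
  j=1: rhs holds (empty prefix). k = 0.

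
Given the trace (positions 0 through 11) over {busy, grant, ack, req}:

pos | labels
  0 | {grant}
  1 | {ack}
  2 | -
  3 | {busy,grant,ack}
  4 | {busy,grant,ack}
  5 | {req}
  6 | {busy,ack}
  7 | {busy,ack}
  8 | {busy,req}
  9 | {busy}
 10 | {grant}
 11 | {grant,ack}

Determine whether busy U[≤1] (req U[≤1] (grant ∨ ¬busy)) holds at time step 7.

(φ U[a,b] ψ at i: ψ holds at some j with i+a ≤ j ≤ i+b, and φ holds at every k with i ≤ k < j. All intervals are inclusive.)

Need some j in [7,8] with (req U[≤1] (grant ∨ ¬busy)), and busy at every k in [7,j-1].
  j=7: (req U[≤1] (grant ∨ ¬busy)) — fails.
  j=8: (req U[≤1] (grant ∨ ¬busy)) — fails.
No j in the window works → until fails.

Does not hold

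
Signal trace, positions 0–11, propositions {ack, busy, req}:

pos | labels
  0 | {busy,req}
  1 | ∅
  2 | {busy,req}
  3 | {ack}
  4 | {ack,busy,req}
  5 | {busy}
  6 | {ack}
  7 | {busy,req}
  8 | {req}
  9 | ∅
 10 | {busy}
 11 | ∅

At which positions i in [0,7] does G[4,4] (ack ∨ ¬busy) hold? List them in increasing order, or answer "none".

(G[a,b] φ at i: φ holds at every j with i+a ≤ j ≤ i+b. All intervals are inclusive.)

0, 2, 4, 5, 7

Evaluate at each i in [0,7]:
  i=0: ✓ (all of [4,4])
  i=1: ✗ (fails at j=5)
  i=2: ✓ (all of [6,6])
  i=3: ✗ (fails at j=7)
  i=4: ✓ (all of [8,8])
  i=5: ✓ (all of [9,9])
  i=6: ✗ (fails at j=10)
  i=7: ✓ (all of [11,11])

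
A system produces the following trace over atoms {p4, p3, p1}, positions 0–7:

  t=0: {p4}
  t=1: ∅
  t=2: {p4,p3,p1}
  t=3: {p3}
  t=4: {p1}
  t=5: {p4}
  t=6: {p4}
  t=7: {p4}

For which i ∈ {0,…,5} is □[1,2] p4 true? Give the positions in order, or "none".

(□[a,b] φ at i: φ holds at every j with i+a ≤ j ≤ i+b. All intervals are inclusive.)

Evaluate at each i in [0,5]:
  i=0: ✗ (fails at j=1)
  i=1: ✗ (fails at j=3)
  i=2: ✗ (fails at j=3)
  i=3: ✗ (fails at j=4)
  i=4: ✓ (all of [5,6])
  i=5: ✓ (all of [6,7])

4, 5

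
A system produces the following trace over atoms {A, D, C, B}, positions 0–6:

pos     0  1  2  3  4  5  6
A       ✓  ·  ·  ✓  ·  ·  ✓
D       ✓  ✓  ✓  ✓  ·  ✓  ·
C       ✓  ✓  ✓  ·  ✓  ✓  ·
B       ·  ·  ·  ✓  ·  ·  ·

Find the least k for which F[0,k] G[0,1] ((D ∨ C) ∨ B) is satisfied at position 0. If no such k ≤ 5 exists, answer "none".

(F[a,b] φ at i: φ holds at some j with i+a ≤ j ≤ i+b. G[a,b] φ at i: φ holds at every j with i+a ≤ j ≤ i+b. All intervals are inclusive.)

0

Scan j = 0,1,… for G[0,1] ((D ∨ C) ∨ B):
  j=0: holds
First hit at j=0, so smallest k = 0-0 = 0.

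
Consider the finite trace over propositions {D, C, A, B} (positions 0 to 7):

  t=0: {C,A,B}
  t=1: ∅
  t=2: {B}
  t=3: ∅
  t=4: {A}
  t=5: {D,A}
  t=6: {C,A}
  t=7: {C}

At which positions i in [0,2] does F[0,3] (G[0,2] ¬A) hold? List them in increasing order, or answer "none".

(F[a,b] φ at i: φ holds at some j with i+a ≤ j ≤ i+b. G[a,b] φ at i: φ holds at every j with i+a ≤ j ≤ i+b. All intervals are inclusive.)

0, 1

Evaluate at each i in [0,2]:
  i=0: ✓ (witness j=1)
  i=1: ✓ (witness j=1)
  i=2: ✗ (none in [2,5])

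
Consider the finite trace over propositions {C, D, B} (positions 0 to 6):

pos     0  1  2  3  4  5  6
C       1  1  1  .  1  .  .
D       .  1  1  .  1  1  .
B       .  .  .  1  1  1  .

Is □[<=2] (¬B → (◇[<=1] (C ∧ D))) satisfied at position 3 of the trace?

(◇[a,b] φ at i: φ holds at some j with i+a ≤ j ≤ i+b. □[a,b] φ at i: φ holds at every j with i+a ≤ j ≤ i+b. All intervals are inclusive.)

Check (¬B → (◇[<=1] (C ∧ D))) at every j in [3,5]:
  j=3: antecedent false → ✓
  j=4: antecedent false → ✓
  j=5: antecedent false → ✓
All positions satisfy it → formula holds.

True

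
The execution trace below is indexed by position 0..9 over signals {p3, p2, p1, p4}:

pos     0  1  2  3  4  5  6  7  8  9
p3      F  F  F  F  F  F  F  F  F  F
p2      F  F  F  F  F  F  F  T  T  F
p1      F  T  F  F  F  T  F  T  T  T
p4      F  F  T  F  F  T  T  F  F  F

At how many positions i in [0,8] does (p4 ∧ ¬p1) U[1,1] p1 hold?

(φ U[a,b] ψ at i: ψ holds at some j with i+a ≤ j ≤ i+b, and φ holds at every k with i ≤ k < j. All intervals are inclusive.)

1

Evaluate at each i in [0,8]:
  i=0: ✗ (lhs fails at k=0 before rhs at j=1)
  i=1: ✗ (no rhs in [2,2])
  i=2: ✗ (no rhs in [3,3])
  i=3: ✗ (no rhs in [4,4])
  i=4: ✗ (lhs fails at k=4 before rhs at j=5)
  i=5: ✗ (no rhs in [6,6])
  i=6: ✓ (rhs at j=7; lhs holds on [6,6])
  i=7: ✗ (lhs fails at k=7 before rhs at j=8)
  i=8: ✗ (lhs fails at k=8 before rhs at j=9)
Positions where it holds: {6} → 1.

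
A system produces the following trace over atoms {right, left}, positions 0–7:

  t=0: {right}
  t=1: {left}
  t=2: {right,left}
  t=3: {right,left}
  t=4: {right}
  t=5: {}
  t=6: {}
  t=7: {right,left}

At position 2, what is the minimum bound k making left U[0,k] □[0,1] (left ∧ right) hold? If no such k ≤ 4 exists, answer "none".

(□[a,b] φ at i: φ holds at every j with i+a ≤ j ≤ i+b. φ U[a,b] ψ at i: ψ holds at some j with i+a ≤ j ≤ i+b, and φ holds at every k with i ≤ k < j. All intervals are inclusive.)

Need earliest j ≥ 2 with □[0,1] (left ∧ right), and left at every k in [2,j-1].
  j=2: rhs holds (empty prefix). k = 0.

0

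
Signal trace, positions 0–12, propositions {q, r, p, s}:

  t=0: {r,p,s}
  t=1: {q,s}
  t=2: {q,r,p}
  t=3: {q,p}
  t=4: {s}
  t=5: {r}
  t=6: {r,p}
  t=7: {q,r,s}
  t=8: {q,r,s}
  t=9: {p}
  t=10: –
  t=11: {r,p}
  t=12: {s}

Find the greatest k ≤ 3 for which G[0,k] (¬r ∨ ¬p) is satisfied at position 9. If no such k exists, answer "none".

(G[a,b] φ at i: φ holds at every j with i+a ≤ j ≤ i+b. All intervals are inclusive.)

1

(¬r ∨ ¬p) must hold from j=9 onward; find where it first fails.
  j=9: holds
  j=10: holds
  j=11: fails
Holds on [9,10], so largest k = 1.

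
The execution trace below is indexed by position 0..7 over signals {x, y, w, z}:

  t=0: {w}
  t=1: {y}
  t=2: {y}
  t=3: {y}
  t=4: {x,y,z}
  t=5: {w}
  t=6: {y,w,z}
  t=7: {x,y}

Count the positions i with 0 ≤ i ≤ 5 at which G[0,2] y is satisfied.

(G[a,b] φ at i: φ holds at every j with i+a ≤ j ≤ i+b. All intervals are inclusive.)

2

Evaluate at each i in [0,5]:
  i=0: ✗ (fails at j=0)
  i=1: ✓ (all of [1,3])
  i=2: ✓ (all of [2,4])
  i=3: ✗ (fails at j=5)
  i=4: ✗ (fails at j=5)
  i=5: ✗ (fails at j=5)
Positions where it holds: {1, 2} → 2.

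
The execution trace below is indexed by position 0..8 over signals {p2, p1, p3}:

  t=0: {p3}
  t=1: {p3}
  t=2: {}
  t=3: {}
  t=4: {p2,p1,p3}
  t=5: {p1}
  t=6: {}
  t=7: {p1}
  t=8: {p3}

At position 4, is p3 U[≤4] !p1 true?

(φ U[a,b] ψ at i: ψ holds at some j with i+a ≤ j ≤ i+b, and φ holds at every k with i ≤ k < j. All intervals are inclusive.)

No

Need some j in [4,8] with !p1, and p3 at every k in [4,j-1].
  j=4: !p1 false.
  j=5: !p1 false.
  j=6: !p1 holds, but p3 fails at k=5 → not this j.
  j=7: !p1 false.
  j=8: !p1 holds, but p3 fails at k=5 → not this j.
No j in the window works → until fails.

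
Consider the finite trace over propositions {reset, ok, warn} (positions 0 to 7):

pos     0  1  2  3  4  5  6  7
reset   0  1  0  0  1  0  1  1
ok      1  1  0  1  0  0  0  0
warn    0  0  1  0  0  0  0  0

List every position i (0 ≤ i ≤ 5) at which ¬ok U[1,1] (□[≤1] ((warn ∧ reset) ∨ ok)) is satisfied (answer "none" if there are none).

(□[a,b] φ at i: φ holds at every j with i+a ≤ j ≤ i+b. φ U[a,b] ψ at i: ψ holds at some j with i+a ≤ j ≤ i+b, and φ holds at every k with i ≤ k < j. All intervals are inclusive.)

Evaluate at each i in [0,5]:
  i=0: ✗ (no rhs in [1,1])
  i=1: ✗ (no rhs in [2,2])
  i=2: ✗ (no rhs in [3,3])
  i=3: ✗ (no rhs in [4,4])
  i=4: ✗ (no rhs in [5,5])
  i=5: ✗ (no rhs in [6,6])

none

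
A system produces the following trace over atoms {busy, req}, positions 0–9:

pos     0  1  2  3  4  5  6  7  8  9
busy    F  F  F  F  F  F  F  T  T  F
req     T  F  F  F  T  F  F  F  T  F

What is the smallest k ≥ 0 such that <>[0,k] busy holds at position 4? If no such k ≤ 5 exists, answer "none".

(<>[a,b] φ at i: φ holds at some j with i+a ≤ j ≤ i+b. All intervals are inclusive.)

Scan j = 4,5,… for busy:
  j=4: fails
  j=5: fails
  j=6: fails
  j=7: holds
First hit at j=7, so smallest k = 7-4 = 3.

3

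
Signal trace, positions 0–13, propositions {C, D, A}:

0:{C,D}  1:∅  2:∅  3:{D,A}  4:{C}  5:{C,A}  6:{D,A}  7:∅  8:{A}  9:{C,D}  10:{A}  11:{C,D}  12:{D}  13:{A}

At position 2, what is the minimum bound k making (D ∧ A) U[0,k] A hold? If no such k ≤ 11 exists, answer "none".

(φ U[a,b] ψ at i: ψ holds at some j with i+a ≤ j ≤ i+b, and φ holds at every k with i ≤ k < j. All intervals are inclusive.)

Need earliest j ≥ 2 with A, and (D ∧ A) at every k in [2,j-1].
  j=2: rhs fails.
  j=3: rhs holds but lhs fails at k=2.
  j=4: rhs fails.
  j=5: rhs holds but lhs fails at k=2.
  j=6: rhs holds but lhs fails at k=2.
  j=7: rhs fails.
  j=8: rhs holds but lhs fails at k=2.
  j=9: rhs fails.
  j=10: rhs holds but lhs fails at k=2.
  j=11: rhs fails.
  j=12: rhs fails.
  j=13: rhs holds but lhs fails at k=2.
No witness within the range → none.

none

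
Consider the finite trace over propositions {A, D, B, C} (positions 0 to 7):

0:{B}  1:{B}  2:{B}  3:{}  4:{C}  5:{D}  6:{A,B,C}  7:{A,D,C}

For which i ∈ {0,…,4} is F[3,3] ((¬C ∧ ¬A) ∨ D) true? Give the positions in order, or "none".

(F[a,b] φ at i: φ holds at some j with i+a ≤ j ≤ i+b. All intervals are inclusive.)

0, 2, 4

Evaluate at each i in [0,4]:
  i=0: ✓ (witness j=3)
  i=1: ✗ (none in [4,4])
  i=2: ✓ (witness j=5)
  i=3: ✗ (none in [6,6])
  i=4: ✓ (witness j=7)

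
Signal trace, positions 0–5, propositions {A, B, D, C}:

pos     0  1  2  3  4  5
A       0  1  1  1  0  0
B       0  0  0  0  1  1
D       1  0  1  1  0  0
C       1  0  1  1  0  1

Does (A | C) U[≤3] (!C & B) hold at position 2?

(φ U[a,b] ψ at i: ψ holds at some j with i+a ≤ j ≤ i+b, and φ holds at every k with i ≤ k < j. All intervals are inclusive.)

Need some j in [2,5] with (!C & B), and (A | C) at every k in [2,j-1].
  j=2: (!C & B) false.
  j=3: (!C & B) false.
  j=4: (!C & B) holds; (A | C) holds at every k in [2,3] → satisfied.

Yes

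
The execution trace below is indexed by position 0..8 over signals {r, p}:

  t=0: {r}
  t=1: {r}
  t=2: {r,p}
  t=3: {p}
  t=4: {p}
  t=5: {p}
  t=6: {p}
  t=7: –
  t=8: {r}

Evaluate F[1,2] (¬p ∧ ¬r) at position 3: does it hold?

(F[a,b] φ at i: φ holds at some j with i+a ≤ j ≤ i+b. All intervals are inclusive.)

Check (¬p ∧ ¬r) at each j in [4,5]:
  j=4: false
  j=5: false
No position in the window satisfies it → formula fails.

False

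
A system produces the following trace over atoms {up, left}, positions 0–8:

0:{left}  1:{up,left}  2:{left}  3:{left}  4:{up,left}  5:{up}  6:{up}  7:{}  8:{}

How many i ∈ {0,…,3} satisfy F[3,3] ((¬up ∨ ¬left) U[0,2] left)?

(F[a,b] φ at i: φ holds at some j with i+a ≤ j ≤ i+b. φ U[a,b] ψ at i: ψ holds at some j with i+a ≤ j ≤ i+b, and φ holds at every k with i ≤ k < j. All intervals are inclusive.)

2

Evaluate at each i in [0,3]:
  i=0: ✓ (witness j=3)
  i=1: ✓ (witness j=4)
  i=2: ✗ (none in [5,5])
  i=3: ✗ (none in [6,6])
Positions where it holds: {0, 1} → 2.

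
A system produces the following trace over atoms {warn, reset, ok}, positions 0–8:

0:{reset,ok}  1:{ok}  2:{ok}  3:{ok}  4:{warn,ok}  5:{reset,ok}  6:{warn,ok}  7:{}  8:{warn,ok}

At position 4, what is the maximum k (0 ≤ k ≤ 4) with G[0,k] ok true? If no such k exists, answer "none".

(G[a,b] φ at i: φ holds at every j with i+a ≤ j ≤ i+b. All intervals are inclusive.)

2

ok must hold from j=4 onward; find where it first fails.
  j=4: holds
  j=5: holds
  j=6: holds
  j=7: fails
Holds on [4,6], so largest k = 2.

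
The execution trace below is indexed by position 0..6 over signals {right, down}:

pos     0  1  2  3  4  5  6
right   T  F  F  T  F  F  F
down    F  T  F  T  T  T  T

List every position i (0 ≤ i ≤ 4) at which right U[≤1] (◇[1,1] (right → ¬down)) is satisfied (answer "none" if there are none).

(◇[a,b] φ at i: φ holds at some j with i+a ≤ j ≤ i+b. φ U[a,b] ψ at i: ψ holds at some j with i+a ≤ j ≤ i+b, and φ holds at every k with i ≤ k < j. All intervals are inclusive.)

Evaluate at each i in [0,4]:
  i=0: ✓ (rhs at j=0)
  i=1: ✓ (rhs at j=1)
  i=2: ✗ (lhs fails at k=2 before rhs at j=3)
  i=3: ✓ (rhs at j=3)
  i=4: ✓ (rhs at j=4)

0, 1, 3, 4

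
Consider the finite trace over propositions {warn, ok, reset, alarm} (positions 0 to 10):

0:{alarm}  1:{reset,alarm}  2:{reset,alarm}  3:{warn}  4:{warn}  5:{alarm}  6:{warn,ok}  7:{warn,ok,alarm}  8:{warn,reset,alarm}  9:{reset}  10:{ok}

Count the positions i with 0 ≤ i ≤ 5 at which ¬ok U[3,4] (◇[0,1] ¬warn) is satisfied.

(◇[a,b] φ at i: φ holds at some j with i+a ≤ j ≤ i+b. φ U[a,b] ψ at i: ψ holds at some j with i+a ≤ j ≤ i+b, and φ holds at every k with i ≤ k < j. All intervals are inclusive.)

Evaluate at each i in [0,5]:
  i=0: ✓ (rhs at j=4; lhs holds on [0,3])
  i=1: ✓ (rhs at j=4; lhs holds on [1,3])
  i=2: ✓ (rhs at j=5; lhs holds on [2,4])
  i=3: ✗ (no rhs in [6,7])
  i=4: ✗ (lhs fails at k=6 before rhs at j=8)
  i=5: ✗ (lhs fails at k=6 before rhs at j=8)
Positions where it holds: {0, 1, 2} → 3.

3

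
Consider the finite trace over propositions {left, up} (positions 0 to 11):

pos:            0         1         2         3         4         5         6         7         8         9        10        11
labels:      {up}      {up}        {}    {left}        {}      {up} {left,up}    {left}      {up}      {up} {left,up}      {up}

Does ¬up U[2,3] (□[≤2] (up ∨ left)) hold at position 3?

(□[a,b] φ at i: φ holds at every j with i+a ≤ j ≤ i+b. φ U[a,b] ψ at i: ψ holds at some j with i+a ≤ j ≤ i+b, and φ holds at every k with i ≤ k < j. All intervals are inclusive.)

Holds

Need some j in [5,6] with □[≤2] (up ∨ left), and ¬up at every k in [3,j-1].
  j=5: □[≤2] (up ∨ left) holds; ¬up holds at every k in [3,4] → satisfied.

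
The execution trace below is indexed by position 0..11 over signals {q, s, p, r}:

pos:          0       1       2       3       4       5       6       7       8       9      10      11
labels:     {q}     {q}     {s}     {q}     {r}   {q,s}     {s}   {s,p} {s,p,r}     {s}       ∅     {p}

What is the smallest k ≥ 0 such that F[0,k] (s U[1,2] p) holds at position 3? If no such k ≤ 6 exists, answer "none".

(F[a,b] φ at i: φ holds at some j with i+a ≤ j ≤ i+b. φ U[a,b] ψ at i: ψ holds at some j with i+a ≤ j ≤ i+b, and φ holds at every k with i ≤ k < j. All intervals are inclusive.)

2

Scan j = 3,4,… for (s U[1,2] p):
  j=3: fails
  j=4: fails
  j=5: holds
First hit at j=5, so smallest k = 5-3 = 2.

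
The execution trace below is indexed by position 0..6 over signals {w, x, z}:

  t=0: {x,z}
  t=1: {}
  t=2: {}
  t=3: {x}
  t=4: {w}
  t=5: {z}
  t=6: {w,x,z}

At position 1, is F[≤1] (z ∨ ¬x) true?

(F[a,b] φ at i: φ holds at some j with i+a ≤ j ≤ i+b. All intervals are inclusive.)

Holds

Check (z ∨ ¬x) at each j in [1,2]:
  j=1: true
  j=2: true
Found at j=1 → formula holds.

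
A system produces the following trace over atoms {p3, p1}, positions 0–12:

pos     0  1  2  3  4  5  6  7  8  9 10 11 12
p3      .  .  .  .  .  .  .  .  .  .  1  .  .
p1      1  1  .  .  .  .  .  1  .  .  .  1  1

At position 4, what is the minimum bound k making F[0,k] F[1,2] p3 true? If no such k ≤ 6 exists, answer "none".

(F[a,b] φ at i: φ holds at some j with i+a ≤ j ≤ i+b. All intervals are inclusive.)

Scan j = 4,5,… for F[1,2] p3:
  j=4: fails
  j=5: fails
  j=6: fails
  j=7: fails
  j=8: holds
First hit at j=8, so smallest k = 8-4 = 4.

4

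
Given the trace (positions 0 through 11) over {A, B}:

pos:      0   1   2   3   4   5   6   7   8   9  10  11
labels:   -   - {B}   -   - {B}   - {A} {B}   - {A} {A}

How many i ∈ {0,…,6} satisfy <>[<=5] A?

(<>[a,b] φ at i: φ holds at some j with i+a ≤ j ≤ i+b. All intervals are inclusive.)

Evaluate at each i in [0,6]:
  i=0: ✗ (none in [0,5])
  i=1: ✗ (none in [1,6])
  i=2: ✓ (witness j=7)
  i=3: ✓ (witness j=7)
  i=4: ✓ (witness j=7)
  i=5: ✓ (witness j=7)
  i=6: ✓ (witness j=7)
Positions where it holds: {2, 3, 4, 5, 6} → 5.

5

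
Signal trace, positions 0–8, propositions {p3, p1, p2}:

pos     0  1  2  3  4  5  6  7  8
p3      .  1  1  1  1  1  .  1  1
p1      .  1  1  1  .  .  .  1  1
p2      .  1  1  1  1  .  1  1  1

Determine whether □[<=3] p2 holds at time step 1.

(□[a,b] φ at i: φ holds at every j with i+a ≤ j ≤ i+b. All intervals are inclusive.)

Holds

Check p2 at every j in [1,4]:
  j=1: true
  j=2: true
  j=3: true
  j=4: true
All positions satisfy it → formula holds.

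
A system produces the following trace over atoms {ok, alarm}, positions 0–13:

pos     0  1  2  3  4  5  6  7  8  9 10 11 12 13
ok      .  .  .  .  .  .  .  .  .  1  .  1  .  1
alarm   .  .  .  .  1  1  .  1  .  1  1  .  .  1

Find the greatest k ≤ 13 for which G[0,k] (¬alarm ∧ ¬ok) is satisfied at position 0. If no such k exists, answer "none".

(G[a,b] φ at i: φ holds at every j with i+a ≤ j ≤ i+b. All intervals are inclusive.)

(¬alarm ∧ ¬ok) must hold from j=0 onward; find where it first fails.
  j=0: holds
  j=1: holds
  j=2: holds
  j=3: holds
  j=4: fails
Holds on [0,3], so largest k = 3.

3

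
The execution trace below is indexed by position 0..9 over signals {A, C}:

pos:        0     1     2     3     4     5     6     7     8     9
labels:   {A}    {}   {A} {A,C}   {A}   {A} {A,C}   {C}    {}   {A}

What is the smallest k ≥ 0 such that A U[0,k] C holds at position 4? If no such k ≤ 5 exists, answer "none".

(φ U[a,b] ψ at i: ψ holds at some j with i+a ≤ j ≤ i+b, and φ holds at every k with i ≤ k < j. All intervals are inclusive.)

2

Need earliest j ≥ 4 with C, and A at every k in [4,j-1].
  j=4: rhs fails.
  j=5: rhs fails.
  j=6: rhs holds; lhs holds on [4,5]. k = 2.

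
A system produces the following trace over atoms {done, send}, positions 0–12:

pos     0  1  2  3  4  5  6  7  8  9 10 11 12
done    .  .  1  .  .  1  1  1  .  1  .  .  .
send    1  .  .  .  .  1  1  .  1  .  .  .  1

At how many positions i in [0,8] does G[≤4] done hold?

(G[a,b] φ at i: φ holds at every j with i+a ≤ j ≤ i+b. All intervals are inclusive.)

0

Evaluate at each i in [0,8]:
  i=0: ✗ (fails at j=0)
  i=1: ✗ (fails at j=1)
  i=2: ✗ (fails at j=3)
  i=3: ✗ (fails at j=3)
  i=4: ✗ (fails at j=4)
  i=5: ✗ (fails at j=8)
  i=6: ✗ (fails at j=8)
  i=7: ✗ (fails at j=8)
  i=8: ✗ (fails at j=8)
Positions where it holds: {} → 0.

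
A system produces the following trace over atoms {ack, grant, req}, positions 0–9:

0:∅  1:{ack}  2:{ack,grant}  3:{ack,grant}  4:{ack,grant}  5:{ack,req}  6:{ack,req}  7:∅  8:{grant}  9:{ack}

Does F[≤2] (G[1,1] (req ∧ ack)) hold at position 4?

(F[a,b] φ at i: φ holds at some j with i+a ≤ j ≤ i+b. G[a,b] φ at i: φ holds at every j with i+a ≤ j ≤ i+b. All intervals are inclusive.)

Yes

Check G[1,1] (req ∧ ack) at each j in [4,6]:
  j=4: holds on [5,5]
  j=5: holds on [6,6]
  j=6: fails at 7
Found at j=4 → formula holds.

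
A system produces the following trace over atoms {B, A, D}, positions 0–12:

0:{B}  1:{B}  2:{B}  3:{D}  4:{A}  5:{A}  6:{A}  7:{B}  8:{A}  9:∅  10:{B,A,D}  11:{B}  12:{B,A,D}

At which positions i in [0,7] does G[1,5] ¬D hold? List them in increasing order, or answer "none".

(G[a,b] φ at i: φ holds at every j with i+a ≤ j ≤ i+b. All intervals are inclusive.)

Evaluate at each i in [0,7]:
  i=0: ✗ (fails at j=3)
  i=1: ✗ (fails at j=3)
  i=2: ✗ (fails at j=3)
  i=3: ✓ (all of [4,8])
  i=4: ✓ (all of [5,9])
  i=5: ✗ (fails at j=10)
  i=6: ✗ (fails at j=10)
  i=7: ✗ (fails at j=10)

3, 4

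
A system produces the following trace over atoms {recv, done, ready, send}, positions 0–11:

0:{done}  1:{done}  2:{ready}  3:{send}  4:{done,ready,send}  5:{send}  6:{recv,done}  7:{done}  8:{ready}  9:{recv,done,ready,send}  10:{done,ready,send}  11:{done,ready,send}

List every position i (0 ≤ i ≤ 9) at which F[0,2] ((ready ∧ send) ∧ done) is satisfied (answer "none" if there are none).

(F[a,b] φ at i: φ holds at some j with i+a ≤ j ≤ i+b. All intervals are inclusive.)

Evaluate at each i in [0,9]:
  i=0: ✗ (none in [0,2])
  i=1: ✗ (none in [1,3])
  i=2: ✓ (witness j=4)
  i=3: ✓ (witness j=4)
  i=4: ✓ (witness j=4)
  i=5: ✗ (none in [5,7])
  i=6: ✗ (none in [6,8])
  i=7: ✓ (witness j=9)
  i=8: ✓ (witness j=9)
  i=9: ✓ (witness j=9)

2, 3, 4, 7, 8, 9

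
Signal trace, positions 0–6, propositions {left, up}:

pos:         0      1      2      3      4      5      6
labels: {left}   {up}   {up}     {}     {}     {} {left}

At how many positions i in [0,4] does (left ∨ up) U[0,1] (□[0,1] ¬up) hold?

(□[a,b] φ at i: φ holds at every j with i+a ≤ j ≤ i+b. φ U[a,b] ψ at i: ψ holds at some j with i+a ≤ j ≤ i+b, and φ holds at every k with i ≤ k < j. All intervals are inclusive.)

Evaluate at each i in [0,4]:
  i=0: ✗ (no rhs in [0,1])
  i=1: ✗ (no rhs in [1,2])
  i=2: ✓ (rhs at j=3; lhs holds on [2,2])
  i=3: ✓ (rhs at j=3)
  i=4: ✓ (rhs at j=4)
Positions where it holds: {2, 3, 4} → 3.

3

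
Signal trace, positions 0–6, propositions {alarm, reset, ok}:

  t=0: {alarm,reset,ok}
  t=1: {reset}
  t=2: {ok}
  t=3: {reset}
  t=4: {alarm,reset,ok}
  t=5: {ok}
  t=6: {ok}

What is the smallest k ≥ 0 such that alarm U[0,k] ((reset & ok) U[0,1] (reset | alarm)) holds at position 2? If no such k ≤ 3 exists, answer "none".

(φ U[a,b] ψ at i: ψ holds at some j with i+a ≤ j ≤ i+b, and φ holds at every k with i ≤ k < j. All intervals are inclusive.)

Need earliest j ≥ 2 with ((reset & ok) U[0,1] (reset | alarm)), and alarm at every k in [2,j-1].
  j=2: rhs fails.
  j=3: rhs holds but lhs fails at k=2.
  j=4: rhs holds but lhs fails at k=2.
  j=5: rhs fails.
No witness within the range → none.

none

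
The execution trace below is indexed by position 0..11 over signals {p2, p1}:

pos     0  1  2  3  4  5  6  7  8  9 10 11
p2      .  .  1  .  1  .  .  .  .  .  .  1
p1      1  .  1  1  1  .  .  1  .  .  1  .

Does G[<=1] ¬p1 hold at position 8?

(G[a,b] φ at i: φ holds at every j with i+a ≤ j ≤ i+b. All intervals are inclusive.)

True

Check ¬p1 at every j in [8,9]:
  j=8: true
  j=9: true
All positions satisfy it → formula holds.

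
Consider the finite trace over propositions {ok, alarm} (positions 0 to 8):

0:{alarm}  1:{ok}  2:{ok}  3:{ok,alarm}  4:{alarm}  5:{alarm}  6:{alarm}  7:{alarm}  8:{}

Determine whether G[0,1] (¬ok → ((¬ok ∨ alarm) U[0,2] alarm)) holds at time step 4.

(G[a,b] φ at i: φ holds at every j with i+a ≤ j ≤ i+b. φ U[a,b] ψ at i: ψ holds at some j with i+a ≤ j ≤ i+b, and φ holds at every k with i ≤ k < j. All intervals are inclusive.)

True

Check (¬ok → ((¬ok ∨ alarm) U[0,2] alarm)) at every j in [4,5]:
  j=4: antecedent true; consequent holds → ✓
  j=5: antecedent true; consequent holds → ✓
All positions satisfy it → formula holds.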